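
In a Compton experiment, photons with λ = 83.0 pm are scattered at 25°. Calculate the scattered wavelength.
83.2273 pm

Using the Compton scattering formula:
λ' = λ + Δλ = λ + λ_C(1 - cos θ)

Given:
- Initial wavelength λ = 83.0 pm
- Scattering angle θ = 25°
- Compton wavelength λ_C ≈ 2.4263 pm

Calculate the shift:
Δλ = 2.4263 × (1 - cos(25°))
Δλ = 2.4263 × 0.0937
Δλ = 0.2273 pm

Final wavelength:
λ' = 83.0 + 0.2273 = 83.2273 pm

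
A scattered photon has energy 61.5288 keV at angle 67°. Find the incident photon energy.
66.4000 keV

Convert final energy to wavelength (hc ≈ 1239.842 keV·pm):
λ' = hc/E' = 1239.842 / 61.5288 = 20.1506 pm

Calculate the Compton shift:
Δλ = λ_C(1 - cos(67°))
Δλ = 2.4263 × (1 - cos(67°))
Δλ = 1.4783 pm

Initial wavelength:
λ = λ' - Δλ = 20.1506 - 1.4783 = 18.6723 pm

Initial energy:
E = hc/λ = 1239.842 / 18.6723 = 66.4000 keV

(Intermediate values are shown rounded; full precision is carried through to the final answer.)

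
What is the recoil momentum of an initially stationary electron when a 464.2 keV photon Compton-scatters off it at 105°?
2.9967e-22 kg·m/s

The electron is initially at rest, so by conservation of momentum:
p⃗_e = p⃗₀ − p⃗'  (incident photon momentum minus scattered photon momentum)

Photon momentum magnitudes (p = h/λ = E/c):
λ₀ = hc/E₀ = 2.6709 pm → p₀ = h/λ₀ = 2.4808e-22 kg·m/s
Δλ = λ_C(1 − cos 105°) = 3.0543 pm
λ' = 5.7252 pm → p' = h/λ' = 1.1574e-22 kg·m/s

The scattered photon makes angle θ = 105° with the incident direction, so by the law of cosines:
|p⃗_e|² = p₀² + p'² − 2p₀p'cos θ
|p⃗_e|² = (2.4808e-22)² + (1.1574e-22)² − 2·2.4808e-22·1.1574e-22·cos(105°)
|p⃗_e| = 2.9967e-22 kg·m/s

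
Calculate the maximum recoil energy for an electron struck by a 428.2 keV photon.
268.1810 keV

Maximum energy transfer occurs at θ = 180° (backscattering).

Initial photon: E₀ = 428.2 keV → λ₀ = 2.8955 pm

Maximum Compton shift (at 180°):
Δλ_max = 2λ_C = 2 × 2.4263 = 4.8526 pm

Final wavelength:
λ' = 2.8955 + 4.8526 = 7.7481 pm

Minimum photon energy (maximum energy to electron):
E'_min = hc/λ' = 160.0190 keV

Maximum electron kinetic energy:
K_max = E₀ - E'_min = 428.2000 - 160.0190 = 268.1810 keV

(Intermediate values are shown rounded; full precision is carried through to the final answer.)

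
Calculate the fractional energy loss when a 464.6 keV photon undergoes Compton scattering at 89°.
0.4718 (or 47.18%)

Calculate initial and final photon energies:

Initial: E₀ = 464.6 keV → λ₀ = 2.6686 pm
Compton shift: Δλ = 2.3840 pm
Final wavelength: λ' = 5.0526 pm
Final energy: E' = 245.3875 keV

Fractional energy loss:
(E₀ - E')/E₀ = (464.6000 - 245.3875)/464.6000
= 219.2125/464.6000
= 0.4718
= 47.18%

(Intermediate values are shown rounded; full precision is carried through to the final answer.)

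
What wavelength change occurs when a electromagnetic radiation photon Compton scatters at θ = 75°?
1.7983 pm

Using the Compton scattering formula:
Δλ = λ_C(1 - cos θ)

where λ_C = h/(m_e·c) ≈ 2.4263 pm is the Compton wavelength of an electron.

For θ = 75°:
cos(75°) = 0.2588
1 - cos(75°) = 0.7412

Δλ = 2.4263 × 0.7412
Δλ = 1.7983 pm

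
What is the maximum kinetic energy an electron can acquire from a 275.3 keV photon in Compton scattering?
142.7848 keV

Maximum energy transfer occurs at θ = 180° (backscattering).

Initial photon: E₀ = 275.3 keV → λ₀ = 4.5036 pm

Maximum Compton shift (at 180°):
Δλ_max = 2λ_C = 2 × 2.4263 = 4.8526 pm

Final wavelength:
λ' = 4.5036 + 4.8526 = 9.3562 pm

Minimum photon energy (maximum energy to electron):
E'_min = hc/λ' = 132.5152 keV

Maximum electron kinetic energy:
K_max = E₀ - E'_min = 275.3000 - 132.5152 = 142.7848 keV

(Intermediate values are shown rounded; full precision is carried through to the final answer.)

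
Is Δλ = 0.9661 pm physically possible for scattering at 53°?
Yes, consistent

Calculate the expected shift for θ = 53°:

Δλ_expected = λ_C(1 - cos(53°))
Δλ_expected = 2.4263 × (1 - cos(53°))
Δλ_expected = 2.4263 × 0.3982
Δλ_expected = 0.9661 pm

Given shift: 0.9661 pm
Expected shift: 0.9661 pm
Difference: 0.0000 pm

The values match. This is consistent with Compton scattering at the stated angle.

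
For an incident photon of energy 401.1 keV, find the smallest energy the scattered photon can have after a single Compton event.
156.0782 keV (at θ = 180°)

The scattered photon has minimum energy when its wavelength is maximum, i.e., when the Compton shift Δλ = λ_C(1 − cos θ) is maximum. This occurs at θ = 180° (backscattering), giving Δλ_max = 2λ_C = 4.8526 pm.

Initial wavelength: λ₀ = hc/E₀ = 3.0911 pm
Maximum final wavelength: λ'_max = λ₀ + 2λ_C = 3.0911 + 4.8526 = 7.9437 pm
Minimum final energy: E'_min = hc/λ'_max = 156.0782 keV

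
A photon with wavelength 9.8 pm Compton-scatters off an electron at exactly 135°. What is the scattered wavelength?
13.9420 pm

Using the Compton formula: λ' = λ + λ_C(1 − cos θ)

For θ = 135°, cos θ = -√2/2 (exact) ≈ -0.7071, so:
1 − cos 135° = 1 − (-√2/2) ≈ 1.7071

Δλ = λ_C × 1.7071 = 2.4263 × 1.7071 = 4.1420 pm

λ' = 9.8 + 4.1420 = 13.9420 pm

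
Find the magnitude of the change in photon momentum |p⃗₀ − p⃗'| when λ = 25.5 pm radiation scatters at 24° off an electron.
1.0763e-23 kg·m/s

Photon momentum magnitude is p = h/λ.

Initial momentum:
p₀ = h/λ = 6.6261e-34/2.5500e-11 = 2.5985e-23 kg·m/s

After scattering:
λ' = λ + Δλ = 25.5 + 0.2098 = 25.7098 pm
p' = h/λ' = 6.6261e-34/2.5710e-11 = 2.5773e-23 kg·m/s

Momentum is a vector; the scattered photon's direction makes angle θ = 24° with the incident direction. The magnitude of the vector change Δp⃗ = p⃗₀ − p⃗' is found from the law of cosines:
|Δp⃗|² = p₀² + p'² − 2p₀p'cos θ
|Δp⃗|² = (2.5985e-23)² + (2.5773e-23)² − 2·2.5985e-23·2.5773e-23·cos(24°)
|Δp⃗| = 1.0763e-23 kg·m/s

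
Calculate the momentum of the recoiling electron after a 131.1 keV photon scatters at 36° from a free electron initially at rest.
4.2405e-23 kg·m/s

The electron is initially at rest, so by conservation of momentum:
p⃗_e = p⃗₀ − p⃗'  (incident photon momentum minus scattered photon momentum)

Photon momentum magnitudes (p = h/λ = E/c):
λ₀ = hc/E₀ = 9.4572 pm → p₀ = h/λ₀ = 7.0064e-23 kg·m/s
Δλ = λ_C(1 − cos 36°) = 0.4634 pm
λ' = 9.9206 pm → p' = h/λ' = 6.6791e-23 kg·m/s

The scattered photon makes angle θ = 36° with the incident direction, so by the law of cosines:
|p⃗_e|² = p₀² + p'² − 2p₀p'cos θ
|p⃗_e|² = (7.0064e-23)² + (6.6791e-23)² − 2·7.0064e-23·6.6791e-23·cos(36°)
|p⃗_e| = 4.2405e-23 kg·m/s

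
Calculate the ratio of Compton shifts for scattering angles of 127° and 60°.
127° produces the larger shift by a factor of 3.204

Calculate both shifts using Δλ = λ_C(1 - cos θ):

For θ₁ = 60°:
Δλ₁ = 2.4263 × (1 - cos(60°))
Δλ₁ = 2.4263 × 0.5000
Δλ₁ = 1.2132 pm

For θ₂ = 127°:
Δλ₂ = 2.4263 × (1 - cos(127°))
Δλ₂ = 2.4263 × 1.6018
Δλ₂ = 3.8865 pm

The 127° angle produces the larger shift.
Ratio: 3.8865/1.2132 = 3.204

(Intermediate values are shown rounded; full precision is carried through to the final answer.)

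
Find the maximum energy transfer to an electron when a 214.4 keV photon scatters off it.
97.8238 keV

Maximum energy transfer occurs at θ = 180° (backscattering).

Initial photon: E₀ = 214.4 keV → λ₀ = 5.7828 pm

Maximum Compton shift (at 180°):
Δλ_max = 2λ_C = 2 × 2.4263 = 4.8526 pm

Final wavelength:
λ' = 5.7828 + 4.8526 = 10.6355 pm

Minimum photon energy (maximum energy to electron):
E'_min = hc/λ' = 116.5762 keV

Maximum electron kinetic energy:
K_max = E₀ - E'_min = 214.4000 - 116.5762 = 97.8238 keV

(Intermediate values are shown rounded; full precision is carried through to the final answer.)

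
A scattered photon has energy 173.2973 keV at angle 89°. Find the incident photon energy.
259.9001 keV

Convert final energy to wavelength (hc ≈ 1239.842 keV·pm):
λ' = hc/E' = 1239.842 / 173.2973 = 7.1544 pm

Calculate the Compton shift:
Δλ = λ_C(1 - cos(89°))
Δλ = 2.4263 × (1 - cos(89°))
Δλ = 2.3840 pm

Initial wavelength:
λ = λ' - Δλ = 7.1544 - 2.3840 = 4.7705 pm

Initial energy:
E = hc/λ = 1239.842 / 4.7705 = 259.9001 keV

(Intermediate values are shown rounded; full precision is carried through to the final answer.)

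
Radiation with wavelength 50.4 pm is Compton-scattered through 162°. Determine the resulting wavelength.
55.1339 pm

Using the Compton scattering formula:
λ' = λ + Δλ = λ + λ_C(1 - cos θ)

Given:
- Initial wavelength λ = 50.4 pm
- Scattering angle θ = 162°
- Compton wavelength λ_C ≈ 2.4263 pm

Calculate the shift:
Δλ = 2.4263 × (1 - cos(162°))
Δλ = 2.4263 × 1.9511
Δλ = 4.7339 pm

Final wavelength:
λ' = 50.4 + 4.7339 = 55.1339 pm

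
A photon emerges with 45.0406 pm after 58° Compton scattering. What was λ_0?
43.9000 pm

From λ' = λ + Δλ, we have λ = λ' - Δλ

First calculate the Compton shift:
Δλ = λ_C(1 - cos θ)
Δλ = 2.4263 × (1 - cos(58°))
Δλ = 2.4263 × 0.4701
Δλ = 1.1406 pm

Initial wavelength:
λ = λ' - Δλ
λ = 45.0406 - 1.1406
λ = 43.9000 pm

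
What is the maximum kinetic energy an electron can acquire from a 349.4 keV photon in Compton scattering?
201.8193 keV

Maximum energy transfer occurs at θ = 180° (backscattering).

Initial photon: E₀ = 349.4 keV → λ₀ = 3.5485 pm

Maximum Compton shift (at 180°):
Δλ_max = 2λ_C = 2 × 2.4263 = 4.8526 pm

Final wavelength:
λ' = 3.5485 + 4.8526 = 8.4011 pm

Minimum photon energy (maximum energy to electron):
E'_min = hc/λ' = 147.5807 keV

Maximum electron kinetic energy:
K_max = E₀ - E'_min = 349.4000 - 147.5807 = 201.8193 keV

(Intermediate values are shown rounded; full precision is carried through to the final answer.)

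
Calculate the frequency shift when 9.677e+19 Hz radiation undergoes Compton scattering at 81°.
3.850e+19 Hz (decrease)

Convert frequency to wavelength (c = 299792458 m/s):
λ₀ = c/f₀ = 299792458/9.677e+19 = 3.0979896e-12 m = 3.0980 pm

Calculate Compton shift:
Δλ = λ_C(1 - cos(81°)) = 2.0468 pm

Final wavelength:
λ' = λ₀ + Δλ = 3.0980 + 2.0468 = 5.1447 pm

Final frequency:
f' = c/λ' = 299792458/5.1447413e-12 = 5.8271629e+19 Hz

Frequency shift (decrease):
Δf = f₀ - f' = 9.677e+19 - 5.8271629e+19 = 3.850e+19 Hz

(Intermediate values are shown rounded; full precision is carried through to the final answer.)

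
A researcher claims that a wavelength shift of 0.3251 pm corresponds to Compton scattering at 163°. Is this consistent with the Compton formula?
No, inconsistent

Calculate the expected shift for θ = 163°:

Δλ_expected = λ_C(1 - cos(163°))
Δλ_expected = 2.4263 × (1 - cos(163°))
Δλ_expected = 2.4263 × 1.9563
Δλ_expected = 4.7466 pm

Given shift: 0.3251 pm
Expected shift: 4.7466 pm
Difference: 4.4215 pm

The values do not match. The given shift corresponds to θ ≈ 30.0°, not 163°.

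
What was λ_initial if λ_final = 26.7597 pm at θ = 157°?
22.1000 pm

From λ' = λ + Δλ, we have λ = λ' - Δλ

First calculate the Compton shift:
Δλ = λ_C(1 - cos θ)
Δλ = 2.4263 × (1 - cos(157°))
Δλ = 2.4263 × 1.9205
Δλ = 4.6597 pm

Initial wavelength:
λ = λ' - Δλ
λ = 26.7597 - 4.6597
λ = 22.1000 pm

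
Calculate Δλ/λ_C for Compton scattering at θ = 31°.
0.1428 λ_C

The Compton shift formula is:
Δλ = λ_C(1 - cos θ)

Dividing both sides by λ_C:
Δλ/λ_C = 1 - cos θ

For θ = 31°:
Δλ/λ_C = 1 - cos(31°)
Δλ/λ_C = 1 - 0.8572
Δλ/λ_C = 0.1428

This means the shift is 0.1428 × λ_C = 0.3466 pm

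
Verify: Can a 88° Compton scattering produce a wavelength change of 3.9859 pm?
No, inconsistent

Calculate the expected shift for θ = 88°:

Δλ_expected = λ_C(1 - cos(88°))
Δλ_expected = 2.4263 × (1 - cos(88°))
Δλ_expected = 2.4263 × 0.9651
Δλ_expected = 2.3416 pm

Given shift: 3.9859 pm
Expected shift: 2.3416 pm
Difference: 1.6443 pm

The values do not match. The given shift corresponds to θ ≈ 130.0°, not 88°.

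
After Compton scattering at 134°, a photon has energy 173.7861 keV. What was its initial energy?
410.1998 keV

Convert final energy to wavelength (hc ≈ 1239.842 keV·pm):
λ' = hc/E' = 1239.842 / 173.7861 = 7.1343 pm

Calculate the Compton shift:
Δλ = λ_C(1 - cos(134°))
Δλ = 2.4263 × (1 - cos(134°))
Δλ = 4.1118 pm

Initial wavelength:
λ = λ' - Δλ = 7.1343 - 4.1118 = 3.0225 pm

Initial energy:
E = hc/λ = 1239.842 / 3.0225 = 410.1998 keV

(Intermediate values are shown rounded; full precision is carried through to the final answer.)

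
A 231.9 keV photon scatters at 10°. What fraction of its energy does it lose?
0.0068 (or 0.68%)

Calculate initial and final photon energies:

Initial: E₀ = 231.9 keV → λ₀ = 5.3465 pm
Compton shift: Δλ = 0.0369 pm
Final wavelength: λ' = 5.3833 pm
Final energy: E' = 230.3121 keV

Fractional energy loss:
(E₀ - E')/E₀ = (231.9000 - 230.3121)/231.9000
= 1.5879/231.9000
= 0.0068
= 0.68%

(Intermediate values are shown rounded; full precision is carried through to the final answer.)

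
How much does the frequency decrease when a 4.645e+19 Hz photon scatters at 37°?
3.269e+18 Hz (decrease)

Convert frequency to wavelength (c = 299792458 m/s):
λ₀ = c/f₀ = 299792458/4.645e+19 = 6.4540895e-12 m = 6.4541 pm

Calculate Compton shift:
Δλ = λ_C(1 - cos(37°)) = 0.4886 pm

Final wavelength:
λ' = λ₀ + Δλ = 6.4541 + 0.4886 = 6.9427 pm

Final frequency:
f' = c/λ' = 299792458/6.9426622e-12 = 4.3181196e+19 Hz

Frequency shift (decrease):
Δf = f₀ - f' = 4.645e+19 - 4.3181196e+19 = 3.269e+18 Hz

(Intermediate values are shown rounded; full precision is carried through to the final answer.)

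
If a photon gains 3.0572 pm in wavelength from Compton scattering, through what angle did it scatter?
105.07°

From the Compton formula Δλ = λ_C(1 - cos θ), we can solve for θ:

cos θ = 1 - Δλ/λ_C

Given:
- Δλ = 3.0572 pm
- λ_C = h/(m_e·c) ≈ 2.42631024 pm

cos θ = 1 - 3.0572/2.42631024
cos θ = 1 - 1.260020
cos θ = -0.260020

θ = arccos(-0.260020)
θ = 105.07°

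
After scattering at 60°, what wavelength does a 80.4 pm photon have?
81.6132 pm

Using the Compton scattering formula:
λ' = λ + Δλ = λ + λ_C(1 - cos θ)

Given:
- Initial wavelength λ = 80.4 pm
- Scattering angle θ = 60°
- Compton wavelength λ_C ≈ 2.4263 pm

Calculate the shift:
Δλ = 2.4263 × (1 - cos(60°))
Δλ = 2.4263 × 0.5000
Δλ = 1.2132 pm

Final wavelength:
λ' = 80.4 + 1.2132 = 81.6132 pm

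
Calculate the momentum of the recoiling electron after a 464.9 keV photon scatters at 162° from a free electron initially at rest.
3.3475e-22 kg·m/s

The electron is initially at rest, so by conservation of momentum:
p⃗_e = p⃗₀ − p⃗'  (incident photon momentum minus scattered photon momentum)

Photon momentum magnitudes (p = h/λ = E/c):
λ₀ = hc/E₀ = 2.6669 pm → p₀ = h/λ₀ = 2.4846e-22 kg·m/s
Δλ = λ_C(1 − cos 162°) = 4.7339 pm
λ' = 7.4008 pm → p' = h/λ' = 8.9532e-23 kg·m/s

The scattered photon makes angle θ = 162° with the incident direction, so by the law of cosines:
|p⃗_e|² = p₀² + p'² − 2p₀p'cos θ
|p⃗_e|² = (2.4846e-22)² + (8.9532e-23)² − 2·2.4846e-22·8.9532e-23·cos(162°)
|p⃗_e| = 3.3475e-22 kg·m/s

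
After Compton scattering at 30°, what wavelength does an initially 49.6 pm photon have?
49.9251 pm

Using the Compton formula: λ' = λ + λ_C(1 − cos θ)

For θ = 30°, cos θ = √3/2 (exact) ≈ 0.8660, so:
1 − cos 30° = 1 − (√3/2) ≈ 0.1340

Δλ = λ_C × 0.1340 = 2.4263 × 0.1340 = 0.3251 pm

λ' = 49.6 + 0.3251 = 49.9251 pm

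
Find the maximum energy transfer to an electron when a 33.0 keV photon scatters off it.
3.7747 keV

Maximum energy transfer occurs at θ = 180° (backscattering).

Initial photon: E₀ = 33.0 keV → λ₀ = 37.5710 pm

Maximum Compton shift (at 180°):
Δλ_max = 2λ_C = 2 × 2.4263 = 4.8526 pm

Final wavelength:
λ' = 37.5710 + 4.8526 = 42.4236 pm

Minimum photon energy (maximum energy to electron):
E'_min = hc/λ' = 29.2253 keV

Maximum electron kinetic energy:
K_max = E₀ - E'_min = 33.0000 - 29.2253 = 3.7747 keV

(Intermediate values are shown rounded; full precision is carried through to the final answer.)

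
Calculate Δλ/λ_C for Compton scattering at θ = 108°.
1.3090 λ_C

The Compton shift formula is:
Δλ = λ_C(1 - cos θ)

Dividing both sides by λ_C:
Δλ/λ_C = 1 - cos θ

For θ = 108°:
Δλ/λ_C = 1 - cos(108°)
Δλ/λ_C = 1 - -0.3090
Δλ/λ_C = 1.3090

This means the shift is 1.3090 × λ_C = 3.1761 pm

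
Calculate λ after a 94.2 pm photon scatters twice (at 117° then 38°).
98.2422 pm

Apply Compton shift twice:

First scattering at θ₁ = 117°:
Δλ₁ = λ_C(1 - cos(117°))
Δλ₁ = 2.4263 × 1.4540
Δλ₁ = 3.5278 pm

After first scattering:
λ₁ = 94.2 + 3.5278 = 97.7278 pm

Second scattering at θ₂ = 38°:
Δλ₂ = λ_C(1 - cos(38°))
Δλ₂ = 2.4263 × 0.2120
Δλ₂ = 0.5144 pm

Final wavelength:
λ₂ = 97.7278 + 0.5144 = 98.2422 pm

Total shift: Δλ_total = 3.5278 + 0.5144 = 4.0422 pm

(Intermediate values are shown rounded; full precision is carried through to the final answer.)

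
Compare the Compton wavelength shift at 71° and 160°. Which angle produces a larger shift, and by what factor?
160° produces the larger shift by a factor of 2.876

Calculate both shifts using Δλ = λ_C(1 - cos θ):

For θ₁ = 71°:
Δλ₁ = 2.4263 × (1 - cos(71°))
Δλ₁ = 2.4263 × 0.6744
Δλ₁ = 1.6364 pm

For θ₂ = 160°:
Δλ₂ = 2.4263 × (1 - cos(160°))
Δλ₂ = 2.4263 × 1.9397
Δλ₂ = 4.7063 pm

The 160° angle produces the larger shift.
Ratio: 4.7063/1.6364 = 2.876

(Intermediate values are shown rounded; full precision is carried through to the final answer.)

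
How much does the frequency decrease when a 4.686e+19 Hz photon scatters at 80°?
1.118e+19 Hz (decrease)

Convert frequency to wavelength (c = 299792458 m/s):
λ₀ = c/f₀ = 299792458/4.686e+19 = 6.3976197e-12 m = 6.3976 pm

Calculate Compton shift:
Δλ = λ_C(1 - cos(80°)) = 2.0050 pm

Final wavelength:
λ' = λ₀ + Δλ = 6.3976 + 2.0050 = 8.4026 pm

Final frequency:
f' = c/λ' = 299792458/8.4026056e-12 = 3.5678511e+19 Hz

Frequency shift (decrease):
Δf = f₀ - f' = 4.686e+19 - 3.5678511e+19 = 1.118e+19 Hz

(Intermediate values are shown rounded; full precision is carried through to the final answer.)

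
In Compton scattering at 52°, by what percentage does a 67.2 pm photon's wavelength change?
1.3877%

Calculate the Compton shift:
Δλ = λ_C(1 - cos(52°))
Δλ = 2.4263 × (1 - cos(52°))
Δλ = 2.4263 × 0.3843
Δλ = 0.9325 pm

Percentage change:
(Δλ/λ₀) × 100 = (0.9325/67.2) × 100
= 1.3877%

(Intermediate values are shown rounded; full precision is carried through to the final answer.)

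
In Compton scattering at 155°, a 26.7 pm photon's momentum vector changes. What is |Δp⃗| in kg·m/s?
4.4887e-23 kg·m/s

Photon momentum magnitude is p = h/λ.

Initial momentum:
p₀ = h/λ = 6.6261e-34/2.6700e-11 = 2.4817e-23 kg·m/s

After scattering:
λ' = λ + Δλ = 26.7 + 4.6253 = 31.3253 pm
p' = h/λ' = 6.6261e-34/3.1325e-11 = 2.1152e-23 kg·m/s

Momentum is a vector; the scattered photon's direction makes angle θ = 155° with the incident direction. The magnitude of the vector change Δp⃗ = p⃗₀ − p⃗' is found from the law of cosines:
|Δp⃗|² = p₀² + p'² − 2p₀p'cos θ
|Δp⃗|² = (2.4817e-23)² + (2.1152e-23)² − 2·2.4817e-23·2.1152e-23·cos(155°)
|Δp⃗| = 4.4887e-23 kg·m/s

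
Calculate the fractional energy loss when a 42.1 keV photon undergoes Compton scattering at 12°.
0.0018 (or 0.18%)

Calculate initial and final photon energies:

Initial: E₀ = 42.1 keV → λ₀ = 29.4499 pm
Compton shift: Δλ = 0.0530 pm
Final wavelength: λ' = 29.5029 pm
Final energy: E' = 42.0243 keV

Fractional energy loss:
(E₀ - E')/E₀ = (42.1000 - 42.0243)/42.1000
= 0.0757/42.1000
= 0.0018
= 0.18%

(Intermediate values are shown rounded; full precision is carried through to the final answer.)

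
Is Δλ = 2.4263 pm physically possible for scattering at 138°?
No, inconsistent

Calculate the expected shift for θ = 138°:

Δλ_expected = λ_C(1 - cos(138°))
Δλ_expected = 2.4263 × (1 - cos(138°))
Δλ_expected = 2.4263 × 1.7431
Δλ_expected = 4.2294 pm

Given shift: 2.4263 pm
Expected shift: 4.2294 pm
Difference: 1.8031 pm

The values do not match. The given shift corresponds to θ ≈ 90.0°, not 138°.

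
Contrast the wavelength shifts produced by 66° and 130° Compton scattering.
130° produces the larger shift by a factor of 2.769

Calculate both shifts using Δλ = λ_C(1 - cos θ):

For θ₁ = 66°:
Δλ₁ = 2.4263 × (1 - cos(66°))
Δλ₁ = 2.4263 × 0.5933
Δλ₁ = 1.4394 pm

For θ₂ = 130°:
Δλ₂ = 2.4263 × (1 - cos(130°))
Δλ₂ = 2.4263 × 1.6428
Δλ₂ = 3.9859 pm

The 130° angle produces the larger shift.
Ratio: 3.9859/1.4394 = 2.769

(Intermediate values are shown rounded; full precision is carried through to the final answer.)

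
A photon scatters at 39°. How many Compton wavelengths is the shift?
0.2229 λ_C

The Compton shift formula is:
Δλ = λ_C(1 - cos θ)

Dividing both sides by λ_C:
Δλ/λ_C = 1 - cos θ

For θ = 39°:
Δλ/λ_C = 1 - cos(39°)
Δλ/λ_C = 1 - 0.7771
Δλ/λ_C = 0.2229

This means the shift is 0.2229 × λ_C = 0.5407 pm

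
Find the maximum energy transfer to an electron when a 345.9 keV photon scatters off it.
198.9473 keV

Maximum energy transfer occurs at θ = 180° (backscattering).

Initial photon: E₀ = 345.9 keV → λ₀ = 3.5844 pm

Maximum Compton shift (at 180°):
Δλ_max = 2λ_C = 2 × 2.4263 = 4.8526 pm

Final wavelength:
λ' = 3.5844 + 4.8526 = 8.4370 pm

Minimum photon energy (maximum energy to electron):
E'_min = hc/λ' = 146.9527 keV

Maximum electron kinetic energy:
K_max = E₀ - E'_min = 345.9000 - 146.9527 = 198.9473 keV

(Intermediate values are shown rounded; full precision is carried through to the final answer.)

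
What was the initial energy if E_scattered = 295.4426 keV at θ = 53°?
383.8000 keV

Convert final energy to wavelength (hc ≈ 1239.842 keV·pm):
λ' = hc/E' = 1239.842 / 295.4426 = 4.1966 pm

Calculate the Compton shift:
Δλ = λ_C(1 - cos(53°))
Δλ = 2.4263 × (1 - cos(53°))
Δλ = 0.9661 pm

Initial wavelength:
λ = λ' - Δλ = 4.1966 - 0.9661 = 3.2304 pm

Initial energy:
E = hc/λ = 1239.842 / 3.2304 = 383.8000 keV

(Intermediate values are shown rounded; full precision is carried through to the final answer.)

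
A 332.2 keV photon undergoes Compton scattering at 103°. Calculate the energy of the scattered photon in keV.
184.9316 keV

First convert energy to wavelength:
λ = hc/E, with hc ≈ 1239.842 keV·pm (i.e. 1239.842 eV·nm)

For E = 332.2 keV = 332200 eV:
λ = 1239.842 keV·pm / 332.2 keV
λ = 3.7322 pm

Calculate the Compton shift:
Δλ = λ_C(1 - cos(103°)) = 2.4263 × 1.2250
Δλ = 2.9721 pm

Final wavelength:
λ' = 3.7322 + 2.9721 = 6.7043 pm

Final energy:
E' = hc/λ' = 1239.842 / 6.7043 = 184.9316 keV

(Intermediate values are shown rounded; full precision is carried through to the final answer.)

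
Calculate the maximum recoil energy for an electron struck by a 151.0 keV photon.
56.0911 keV

Maximum energy transfer occurs at θ = 180° (backscattering).

Initial photon: E₀ = 151.0 keV → λ₀ = 8.2109 pm

Maximum Compton shift (at 180°):
Δλ_max = 2λ_C = 2 × 2.4263 = 4.8526 pm

Final wavelength:
λ' = 8.2109 + 4.8526 = 13.0635 pm

Minimum photon energy (maximum energy to electron):
E'_min = hc/λ' = 94.9089 keV

Maximum electron kinetic energy:
K_max = E₀ - E'_min = 151.0000 - 94.9089 = 56.0911 keV

(Intermediate values are shown rounded; full precision is carried through to the final answer.)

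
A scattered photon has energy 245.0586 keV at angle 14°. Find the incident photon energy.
248.6000 keV

Convert final energy to wavelength (hc ≈ 1239.842 keV·pm):
λ' = hc/E' = 1239.842 / 245.0586 = 5.0594 pm

Calculate the Compton shift:
Δλ = λ_C(1 - cos(14°))
Δλ = 2.4263 × (1 - cos(14°))
Δλ = 0.0721 pm

Initial wavelength:
λ = λ' - Δλ = 5.0594 - 0.0721 = 4.9873 pm

Initial energy:
E = hc/λ = 1239.842 / 4.9873 = 248.6000 keV

(Intermediate values are shown rounded; full precision is carried through to the final answer.)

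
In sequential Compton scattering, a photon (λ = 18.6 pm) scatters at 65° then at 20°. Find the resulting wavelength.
20.1472 pm

Apply Compton shift twice:

First scattering at θ₁ = 65°:
Δλ₁ = λ_C(1 - cos(65°))
Δλ₁ = 2.4263 × 0.5774
Δλ₁ = 1.4009 pm

After first scattering:
λ₁ = 18.6 + 1.4009 = 20.0009 pm

Second scattering at θ₂ = 20°:
Δλ₂ = λ_C(1 - cos(20°))
Δλ₂ = 2.4263 × 0.0603
Δλ₂ = 0.1463 pm

Final wavelength:
λ₂ = 20.0009 + 0.1463 = 20.1472 pm

Total shift: Δλ_total = 1.4009 + 0.1463 = 1.5472 pm

(Intermediate values are shown rounded; full precision is carried through to the final answer.)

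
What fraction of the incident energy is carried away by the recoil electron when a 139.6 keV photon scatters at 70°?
0.1524 (or 15.24%)

Calculate initial and final photon energies:

Initial: E₀ = 139.6 keV → λ₀ = 8.8814 pm
Compton shift: Δλ = 1.5965 pm
Final wavelength: λ' = 10.4779 pm
Final energy: E' = 118.3298 keV

Fractional energy loss:
(E₀ - E')/E₀ = (139.6000 - 118.3298)/139.6000
= 21.2702/139.6000
= 0.1524
= 15.24%

(Intermediate values are shown rounded; full precision is carried through to the final answer.)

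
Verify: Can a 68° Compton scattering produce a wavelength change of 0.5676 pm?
No, inconsistent

Calculate the expected shift for θ = 68°:

Δλ_expected = λ_C(1 - cos(68°))
Δλ_expected = 2.4263 × (1 - cos(68°))
Δλ_expected = 2.4263 × 0.6254
Δλ_expected = 1.5174 pm

Given shift: 0.5676 pm
Expected shift: 1.5174 pm
Difference: 0.9497 pm

The values do not match. The given shift corresponds to θ ≈ 40.0°, not 68°.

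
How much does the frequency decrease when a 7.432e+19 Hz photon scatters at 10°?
6.730e+17 Hz (decrease)

Convert frequency to wavelength (c = 299792458 m/s):
λ₀ = c/f₀ = 299792458/7.432e+19 = 4.0338059e-12 m = 4.0338 pm

Calculate Compton shift:
Δλ = λ_C(1 - cos(10°)) = 0.0369 pm

Final wavelength:
λ' = λ₀ + Δλ = 4.0338 + 0.0369 = 4.0707 pm

Final frequency:
f' = c/λ' = 299792458/4.0706671e-12 = 7.3647010e+19 Hz

Frequency shift (decrease):
Δf = f₀ - f' = 7.432e+19 - 7.3647010e+19 = 6.730e+17 Hz

(Intermediate values are shown rounded; full precision is carried through to the final answer.)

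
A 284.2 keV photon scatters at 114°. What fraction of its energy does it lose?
0.4390 (or 43.90%)

Calculate initial and final photon energies:

Initial: E₀ = 284.2 keV → λ₀ = 4.3626 pm
Compton shift: Δλ = 3.4132 pm
Final wavelength: λ' = 7.7757 pm
Final energy: E' = 159.4499 keV

Fractional energy loss:
(E₀ - E')/E₀ = (284.2000 - 159.4499)/284.2000
= 124.7501/284.2000
= 0.4390
= 43.90%

(Intermediate values are shown rounded; full precision is carried through to the final answer.)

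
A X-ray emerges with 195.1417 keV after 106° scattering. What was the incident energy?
380.4999 keV

Convert final energy to wavelength (hc ≈ 1239.842 keV·pm):
λ' = hc/E' = 1239.842 / 195.1417 = 6.3535 pm

Calculate the Compton shift:
Δλ = λ_C(1 - cos(106°))
Δλ = 2.4263 × (1 - cos(106°))
Δλ = 3.0951 pm

Initial wavelength:
λ = λ' - Δλ = 6.3535 - 3.0951 = 3.2585 pm

Initial energy:
E = hc/λ = 1239.842 / 3.2585 = 380.4999 keV

(Intermediate values are shown rounded; full precision is carried through to the final answer.)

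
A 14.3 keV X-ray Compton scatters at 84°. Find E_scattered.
13.9504 keV

First convert energy to wavelength:
λ = hc/E, with hc ≈ 1239.842 keV·pm (i.e. 1239.842 eV·nm)

For E = 14.3 keV = 14300 eV:
λ = 1239.842 keV·pm / 14.3 keV
λ = 86.7022 pm

Calculate the Compton shift:
Δλ = λ_C(1 - cos(84°)) = 2.4263 × 0.8955
Δλ = 2.1727 pm

Final wavelength:
λ' = 86.7022 + 2.1727 = 88.8749 pm

Final energy:
E' = hc/λ' = 1239.842 / 88.8749 = 13.9504 keV

(Intermediate values are shown rounded; full precision is carried through to the final answer.)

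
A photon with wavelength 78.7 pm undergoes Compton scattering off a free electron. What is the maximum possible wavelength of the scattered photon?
83.5526 pm (at θ = 180°)

The Compton shift is Δλ = λ_C(1 − cos θ).

Since cos θ ranges from −1 to 1, the factor (1 − cos θ) ranges from 0 to 2; the maximum shift occurs at θ = 180° (backscattering):
Δλ_max = 2λ_C = 2 × 2.4263 pm = 4.8526 pm

Maximum scattered wavelength:
λ'_max = λ₀ + Δλ_max = 78.7 + 4.8526 = 83.5526 pm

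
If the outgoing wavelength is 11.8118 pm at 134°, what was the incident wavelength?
7.7000 pm

From λ' = λ + Δλ, we have λ = λ' - Δλ

First calculate the Compton shift:
Δλ = λ_C(1 - cos θ)
Δλ = 2.4263 × (1 - cos(134°))
Δλ = 2.4263 × 1.6947
Δλ = 4.1118 pm

Initial wavelength:
λ = λ' - Δλ
λ = 11.8118 - 4.1118
λ = 7.7000 pm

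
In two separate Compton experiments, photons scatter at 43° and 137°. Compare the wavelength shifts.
137° produces the larger shift by a factor of 6.445

Calculate both shifts using Δλ = λ_C(1 - cos θ):

For θ₁ = 43°:
Δλ₁ = 2.4263 × (1 - cos(43°))
Δλ₁ = 2.4263 × 0.2686
Δλ₁ = 0.6518 pm

For θ₂ = 137°:
Δλ₂ = 2.4263 × (1 - cos(137°))
Δλ₂ = 2.4263 × 1.7314
Δλ₂ = 4.2008 pm

The 137° angle produces the larger shift.
Ratio: 4.2008/0.6518 = 6.445

(Intermediate values are shown rounded; full precision is carried through to the final answer.)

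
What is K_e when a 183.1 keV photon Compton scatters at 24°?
5.5017 keV

By energy conservation: K_e = E_initial - E_final

First find the scattered photon energy:
Initial wavelength: λ = hc/E = 6.7714 pm
Compton shift: Δλ = λ_C(1 - cos(24°)) = 0.2098 pm
Final wavelength: λ' = 6.7714 + 0.2098 = 6.9812 pm
Final photon energy: E' = hc/λ' = 177.5983 keV

Electron kinetic energy:
K_e = E - E' = 183.1000 - 177.5983 = 5.5017 keV

(Intermediate values are shown rounded; full precision is carried through to the final answer.)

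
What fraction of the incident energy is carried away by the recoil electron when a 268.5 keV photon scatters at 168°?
0.5097 (or 50.97%)

Calculate initial and final photon energies:

Initial: E₀ = 268.5 keV → λ₀ = 4.6177 pm
Compton shift: Δλ = 4.7996 pm
Final wavelength: λ' = 9.4173 pm
Final energy: E' = 131.6563 keV

Fractional energy loss:
(E₀ - E')/E₀ = (268.5000 - 131.6563)/268.5000
= 136.8437/268.5000
= 0.5097
= 50.97%

(Intermediate values are shown rounded; full precision is carried through to the final answer.)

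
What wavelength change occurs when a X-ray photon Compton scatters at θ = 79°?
1.9633 pm

Using the Compton scattering formula:
Δλ = λ_C(1 - cos θ)

where λ_C = h/(m_e·c) ≈ 2.4263 pm is the Compton wavelength of an electron.

For θ = 79°:
cos(79°) = 0.1908
1 - cos(79°) = 0.8092

Δλ = 2.4263 × 0.8092
Δλ = 1.9633 pm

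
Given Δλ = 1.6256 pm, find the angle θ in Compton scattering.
70.73°

From the Compton formula Δλ = λ_C(1 - cos θ), we can solve for θ:

cos θ = 1 - Δλ/λ_C

Given:
- Δλ = 1.6256 pm
- λ_C = h/(m_e·c) ≈ 2.42631024 pm

cos θ = 1 - 1.6256/2.42631024
cos θ = 1 - 0.669989
cos θ = 0.330011

θ = arccos(0.330011)
θ = 70.73°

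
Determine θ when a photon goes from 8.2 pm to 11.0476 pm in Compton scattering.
100.00°

First find the wavelength shift:
Δλ = λ' - λ = 11.0476 - 8.2 = 2.8476 pm

Using Δλ = λ_C(1 - cos θ), with λ_C = h/(m_e·c) ≈ 2.42631024 pm:
cos θ = 1 - Δλ/λ_C
cos θ = 1 - 2.8476/2.42631024
cos θ = -0.173634

θ = arccos(-0.173634)
θ = 100.00°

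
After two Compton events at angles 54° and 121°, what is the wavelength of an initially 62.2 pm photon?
66.8761 pm

Apply Compton shift twice:

First scattering at θ₁ = 54°:
Δλ₁ = λ_C(1 - cos(54°))
Δλ₁ = 2.4263 × 0.4122
Δλ₁ = 1.0002 pm

After first scattering:
λ₁ = 62.2 + 1.0002 = 63.2002 pm

Second scattering at θ₂ = 121°:
Δλ₂ = λ_C(1 - cos(121°))
Δλ₂ = 2.4263 × 1.5150
Δλ₂ = 3.6760 pm

Final wavelength:
λ₂ = 63.2002 + 3.6760 = 66.8761 pm

Total shift: Δλ_total = 1.0002 + 3.6760 = 4.6761 pm

(Intermediate values are shown rounded; full precision is carried through to the final answer.)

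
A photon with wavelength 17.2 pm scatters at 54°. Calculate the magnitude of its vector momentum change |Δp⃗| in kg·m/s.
3.4070e-23 kg·m/s

Photon momentum magnitude is p = h/λ.

Initial momentum:
p₀ = h/λ = 6.6261e-34/1.7200e-11 = 3.8524e-23 kg·m/s

After scattering:
λ' = λ + Δλ = 17.2 + 1.0002 = 18.2002 pm
p' = h/λ' = 6.6261e-34/1.8200e-11 = 3.6407e-23 kg·m/s

Momentum is a vector; the scattered photon's direction makes angle θ = 54° with the incident direction. The magnitude of the vector change Δp⃗ = p⃗₀ − p⃗' is found from the law of cosines:
|Δp⃗|² = p₀² + p'² − 2p₀p'cos θ
|Δp⃗|² = (3.8524e-23)² + (3.6407e-23)² − 2·3.8524e-23·3.6407e-23·cos(54°)
|Δp⃗| = 3.4070e-23 kg·m/s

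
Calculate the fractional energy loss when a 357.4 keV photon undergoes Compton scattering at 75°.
0.3414 (or 34.14%)

Calculate initial and final photon energies:

Initial: E₀ = 357.4 keV → λ₀ = 3.4691 pm
Compton shift: Δλ = 1.7983 pm
Final wavelength: λ' = 5.2674 pm
Final energy: E' = 235.3805 keV

Fractional energy loss:
(E₀ - E')/E₀ = (357.4000 - 235.3805)/357.4000
= 122.0195/357.4000
= 0.3414
= 34.14%

(Intermediate values are shown rounded; full precision is carried through to the final answer.)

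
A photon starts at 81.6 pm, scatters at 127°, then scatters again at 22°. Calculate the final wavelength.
85.6632 pm

Apply Compton shift twice:

First scattering at θ₁ = 127°:
Δλ₁ = λ_C(1 - cos(127°))
Δλ₁ = 2.4263 × 1.6018
Δλ₁ = 3.8865 pm

After first scattering:
λ₁ = 81.6 + 3.8865 = 85.4865 pm

Second scattering at θ₂ = 22°:
Δλ₂ = λ_C(1 - cos(22°))
Δλ₂ = 2.4263 × 0.0728
Δλ₂ = 0.1767 pm

Final wavelength:
λ₂ = 85.4865 + 0.1767 = 85.6632 pm

Total shift: Δλ_total = 3.8865 + 0.1767 = 4.0632 pm

(Intermediate values are shown rounded; full precision is carried through to the final answer.)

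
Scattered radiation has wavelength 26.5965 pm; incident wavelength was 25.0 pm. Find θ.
70.00°

First find the wavelength shift:
Δλ = λ' - λ = 26.5965 - 25.0 = 1.5965 pm

Using Δλ = λ_C(1 - cos θ), with λ_C = h/(m_e·c) ≈ 2.42631024 pm:
cos θ = 1 - Δλ/λ_C
cos θ = 1 - 1.5965/2.42631024
cos θ = 0.342005

θ = arccos(0.342005)
θ = 70.00°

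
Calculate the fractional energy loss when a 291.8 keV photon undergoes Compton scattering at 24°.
0.0470 (or 4.70%)

Calculate initial and final photon energies:

Initial: E₀ = 291.8 keV → λ₀ = 4.2489 pm
Compton shift: Δλ = 0.2098 pm
Final wavelength: λ' = 4.4587 pm
Final energy: E' = 278.0719 keV

Fractional energy loss:
(E₀ - E')/E₀ = (291.8000 - 278.0719)/291.8000
= 13.7281/291.8000
= 0.0470
= 4.70%

(Intermediate values are shown rounded; full precision is carried through to the final answer.)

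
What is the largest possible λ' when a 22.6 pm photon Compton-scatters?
27.4526 pm (at θ = 180°)

The Compton shift is Δλ = λ_C(1 − cos θ).

Since cos θ ranges from −1 to 1, the factor (1 − cos θ) ranges from 0 to 2; the maximum shift occurs at θ = 180° (backscattering):
Δλ_max = 2λ_C = 2 × 2.4263 pm = 4.8526 pm

Maximum scattered wavelength:
λ'_max = λ₀ + Δλ_max = 22.6 + 4.8526 = 27.4526 pm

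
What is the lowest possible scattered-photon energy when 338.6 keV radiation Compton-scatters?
145.6189 keV (at θ = 180°)

The scattered photon has minimum energy when its wavelength is maximum, i.e., when the Compton shift Δλ = λ_C(1 − cos θ) is maximum. This occurs at θ = 180° (backscattering), giving Δλ_max = 2λ_C = 4.8526 pm.

Initial wavelength: λ₀ = hc/E₀ = 3.6617 pm
Maximum final wavelength: λ'_max = λ₀ + 2λ_C = 3.6617 + 4.8526 = 8.5143 pm
Minimum final energy: E'_min = hc/λ'_max = 145.6189 keV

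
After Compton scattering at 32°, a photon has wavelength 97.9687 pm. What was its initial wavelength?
97.6000 pm

From λ' = λ + Δλ, we have λ = λ' - Δλ

First calculate the Compton shift:
Δλ = λ_C(1 - cos θ)
Δλ = 2.4263 × (1 - cos(32°))
Δλ = 2.4263 × 0.1520
Δλ = 0.3687 pm

Initial wavelength:
λ = λ' - Δλ
λ = 97.9687 - 0.3687
λ = 97.6000 pm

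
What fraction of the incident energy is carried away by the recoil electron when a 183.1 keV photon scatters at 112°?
0.3300 (or 33.00%)

Calculate initial and final photon energies:

Initial: E₀ = 183.1 keV → λ₀ = 6.7714 pm
Compton shift: Δλ = 3.3352 pm
Final wavelength: λ' = 10.1066 pm
Final energy: E' = 122.6763 keV

Fractional energy loss:
(E₀ - E')/E₀ = (183.1000 - 122.6763)/183.1000
= 60.4237/183.1000
= 0.3300
= 33.00%

(Intermediate values are shown rounded; full precision is carried through to the final answer.)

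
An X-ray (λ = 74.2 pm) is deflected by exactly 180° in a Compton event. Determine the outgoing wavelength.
79.0526 pm

Using the Compton formula: λ' = λ + λ_C(1 − cos θ)

For θ = 180°, cos θ = -1 (exact) = -1.0000, so:
1 − cos 180° = 1 − (-1) = 2.0000

Δλ = λ_C × 2.0000 = 2.4263 × 2.0000 = 4.8526 pm

λ' = 74.2 + 4.8526 = 79.0526 pm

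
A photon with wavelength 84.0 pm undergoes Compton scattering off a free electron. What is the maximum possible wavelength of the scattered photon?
88.8526 pm (at θ = 180°)

The Compton shift is Δλ = λ_C(1 − cos θ).

Since cos θ ranges from −1 to 1, the factor (1 − cos θ) ranges from 0 to 2; the maximum shift occurs at θ = 180° (backscattering):
Δλ_max = 2λ_C = 2 × 2.4263 pm = 4.8526 pm

Maximum scattered wavelength:
λ'_max = λ₀ + Δλ_max = 84.0 + 4.8526 = 88.8526 pm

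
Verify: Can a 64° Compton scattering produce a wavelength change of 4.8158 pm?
No, inconsistent

Calculate the expected shift for θ = 64°:

Δλ_expected = λ_C(1 - cos(64°))
Δλ_expected = 2.4263 × (1 - cos(64°))
Δλ_expected = 2.4263 × 0.5616
Δλ_expected = 1.3627 pm

Given shift: 4.8158 pm
Expected shift: 1.3627 pm
Difference: 3.4531 pm

The values do not match. The given shift corresponds to θ ≈ 170.0°, not 64°.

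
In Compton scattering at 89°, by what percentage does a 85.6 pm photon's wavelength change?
2.7850%

Calculate the Compton shift:
Δλ = λ_C(1 - cos(89°))
Δλ = 2.4263 × (1 - cos(89°))
Δλ = 2.4263 × 0.9825
Δλ = 2.3840 pm

Percentage change:
(Δλ/λ₀) × 100 = (2.3840/85.6) × 100
= 2.7850%

(Intermediate values are shown rounded; full precision is carried through to the final answer.)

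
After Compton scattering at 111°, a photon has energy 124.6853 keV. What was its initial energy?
186.4999 keV

Convert final energy to wavelength (hc ≈ 1239.842 keV·pm):
λ' = hc/E' = 1239.842 / 124.6853 = 9.9438 pm

Calculate the Compton shift:
Δλ = λ_C(1 - cos(111°))
Δλ = 2.4263 × (1 - cos(111°))
Δλ = 3.2958 pm

Initial wavelength:
λ = λ' - Δλ = 9.9438 - 3.2958 = 6.6479 pm

Initial energy:
E = hc/λ = 1239.842 / 6.6479 = 186.4999 keV

(Intermediate values are shown rounded; full precision is carried through to the final answer.)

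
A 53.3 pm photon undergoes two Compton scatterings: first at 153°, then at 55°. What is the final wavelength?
58.9228 pm

Apply Compton shift twice:

First scattering at θ₁ = 153°:
Δλ₁ = λ_C(1 - cos(153°))
Δλ₁ = 2.4263 × 1.8910
Δλ₁ = 4.5882 pm

After first scattering:
λ₁ = 53.3 + 4.5882 = 57.8882 pm

Second scattering at θ₂ = 55°:
Δλ₂ = λ_C(1 - cos(55°))
Δλ₂ = 2.4263 × 0.4264
Δλ₂ = 1.0346 pm

Final wavelength:
λ₂ = 57.8882 + 1.0346 = 58.9228 pm

Total shift: Δλ_total = 4.5882 + 1.0346 = 5.6228 pm

(Intermediate values are shown rounded; full precision is carried through to the final answer.)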